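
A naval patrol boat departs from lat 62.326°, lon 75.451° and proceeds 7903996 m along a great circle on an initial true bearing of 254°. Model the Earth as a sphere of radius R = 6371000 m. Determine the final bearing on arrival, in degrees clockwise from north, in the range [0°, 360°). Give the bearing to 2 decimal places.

Central angle δ = d/R = 1.240621 rad.
Start latitude φ₁ = 1.087794 rad; initial bearing θ = 4.433136 rad.
Applying the spherical law of cosines for sides, sin φ₂ = sin φ₁ cos δ + cos φ₁ sin δ cos θ = 0.166019, so φ₂ = 9.556°.
For the longitude increment, Δλ = atan2( sin θ sin δ cos φ₁, cos δ − sin φ₁ sin φ₂ ) = atan2(-0.422334, 0.177182) = -67.240°.
λ₂ = 75.451° + -67.240° = 8.211°.
The forward bearing on arrival equals the back-azimuth from the destination plus 180°.
Back-azimuth from P₂ (9.56°, 8.21°) to P₁ (62.33°, 75.45°), with Δλ' = λ₁ − λ₂ = 67.24°: atan2( sin Δλ' cos φ₁ , cos φ₂ sin φ₁ − sin φ₂ cos φ₁ cos Δλ' ) = 26.92°.
Final bearing = (26.92° + 180°) mod 360° = 206.92°.

final bearing 206.92°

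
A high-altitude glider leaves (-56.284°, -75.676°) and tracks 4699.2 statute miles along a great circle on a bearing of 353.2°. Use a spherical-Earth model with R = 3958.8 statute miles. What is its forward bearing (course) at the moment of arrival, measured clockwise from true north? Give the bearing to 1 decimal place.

The arc subtends δ = 4699.2/3958.8 = 1.187026 rad at the centre.
Converting: φ₁ = -0.982341 rad, θ = 6.164503 rad.
Applying the spherical law of cosines for sides, sin φ₂ = sin φ₁ cos δ + cos φ₁ sin δ cos θ = 0.199638, so φ₂ = 11.516°.
For the longitude increment, Δλ = atan2( sin θ sin δ cos φ₁, cos δ − sin φ₁ sin φ₂ ) = atan2(-0.060943, 0.540478) = -6.433°.
λ₂ = λ₁ + Δλ = -82.109°.
The forward bearing on arrival equals the back-azimuth from the destination plus 180°.
Back-azimuth from P₂ (11.5°, -82.1°) to P₁ (-56.3°, -75.7°), with Δλ' = λ₁ − λ₂ = 6.4°: atan2( sin Δλ' cos φ₁ , cos φ₂ sin φ₁ − sin φ₂ cos φ₁ cos Δλ' ) = 176.2°.
Final bearing = (176.2° + 180°) mod 360° = 356.2°.

final bearing 356.2°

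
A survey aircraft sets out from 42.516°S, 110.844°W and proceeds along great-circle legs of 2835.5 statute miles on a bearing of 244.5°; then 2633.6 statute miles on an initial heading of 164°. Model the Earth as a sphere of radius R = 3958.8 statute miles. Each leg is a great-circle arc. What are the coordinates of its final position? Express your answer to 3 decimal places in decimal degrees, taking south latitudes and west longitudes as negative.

latitude -77.933°, longitude -114.747°

Apply the spherical direct solution leg by leg, carrying full precision between legs.
Leg 1: from (-42.516°, -110.844°), δ = 2835.5/3958.8 = 0.716252 rad, θ = 244.5° → φ = -45.896°, λ = -169.218°.
Leg 2: from (-45.896°, -169.218°), δ = 2633.6/3958.8 = 0.665252 rad, θ = 164° → φ = -77.933°, λ = -114.747°.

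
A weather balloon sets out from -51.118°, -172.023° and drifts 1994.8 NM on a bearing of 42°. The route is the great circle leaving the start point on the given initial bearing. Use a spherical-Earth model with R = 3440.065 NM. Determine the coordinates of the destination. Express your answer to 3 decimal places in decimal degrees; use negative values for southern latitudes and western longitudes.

The arc subtends δ = 1994.8/3440.065 = 0.579873 rad at the centre.
With φ₁ = -51.118° = -0.892177 rad and θ = 42° = 0.733038 rad:
sin φ₂ = sin φ₁ cos δ + cos φ₁ sin δ cos θ = (-0.778440)(0.836532) + (0.627719)(0.547918)(0.743145) = -0.395595
φ₂ = asin(-0.395595) = -0.406715 rad = -23.303°.
Then Δλ = atan2(0.230139, 0.528585) = 0.410636 rad, from sin θ sin δ cos φ₁ over cos δ − sin φ₁ sin φ₂.
λ₂ = -172.023° + 23.528° = -148.495°.

latitude -23.303°, longitude -148.495°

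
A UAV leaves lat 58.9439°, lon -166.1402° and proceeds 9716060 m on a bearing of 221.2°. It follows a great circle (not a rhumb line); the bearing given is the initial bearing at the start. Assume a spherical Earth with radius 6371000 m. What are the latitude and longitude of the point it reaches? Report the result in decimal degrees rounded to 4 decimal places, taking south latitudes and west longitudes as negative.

latitude -20.3997°, longitude 149.2698°

The arc subtends δ = 9716060/6371000 = 1.525045 rad at the centre.
Start latitude φ₁ = 1.028765 rad; initial bearing θ = 3.860668 rad.
Applying the spherical law of cosines for sides, sin φ₂ = sin φ₁ cos δ + cos φ₁ sin δ cos θ = -0.348567, so φ₂ = -20.3997°.
For the longitude increment, Δλ = atan2( sin θ sin δ cos φ₁, cos δ − sin φ₁ sin φ₂ ) = atan2(-0.339447, 0.344340) = -44.5900°.
λ₂ = -166.1402° + -44.5900° = -210.7302°, normalized to (−180°, 180°] → 149.2698°.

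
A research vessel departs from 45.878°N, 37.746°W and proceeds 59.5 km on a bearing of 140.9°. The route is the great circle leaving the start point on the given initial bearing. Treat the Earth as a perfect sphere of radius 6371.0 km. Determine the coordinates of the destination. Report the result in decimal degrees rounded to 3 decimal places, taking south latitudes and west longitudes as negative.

latitude 45.462°, longitude -37.265°

Central angle δ = d/R = 0.009339 rad.
With φ₁ = 45.878° = 0.800722 rad and θ = 140.9° = 2.459169 rad:
Destination latitude: φ₂ = arcsin( sin φ₁ cos δ + cos φ₁ sin δ cos θ ) = arcsin(0.712782) = 45.462°.
Then Δλ = atan2(0.004100, 0.488279) = 0.008398 rad, from sin θ sin δ cos φ₁ over cos δ − sin φ₁ sin φ₂.
λ₂ = -37.746° + 0.481° = -37.265°.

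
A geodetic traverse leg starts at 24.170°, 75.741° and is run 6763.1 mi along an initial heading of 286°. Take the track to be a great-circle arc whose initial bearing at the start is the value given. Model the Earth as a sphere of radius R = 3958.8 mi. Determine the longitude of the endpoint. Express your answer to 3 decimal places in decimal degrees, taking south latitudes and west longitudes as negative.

The arc subtends δ = 6763.1/3958.8 = 1.708371 rad at the centre.
Start latitude φ₁ = 0.421846 rad; initial bearing θ = 4.991642 rad.
sin φ₂ = sin φ₁ cos δ + cos φ₁ sin δ cos θ = (0.409445)(-0.137141) + (0.912335)(0.990551)(0.275637) = 0.192946
φ₂ = asin(0.192946) = 0.194163 rad = 11.125°.
Then Δλ = atan2(-0.868706, -0.216142) = -1.814654 rad, from sin θ sin δ cos φ₁ over cos δ − sin φ₁ sin φ₂.
Hence λ₂ = 75.741° + -103.972° = -28.231°.

longitude -28.231°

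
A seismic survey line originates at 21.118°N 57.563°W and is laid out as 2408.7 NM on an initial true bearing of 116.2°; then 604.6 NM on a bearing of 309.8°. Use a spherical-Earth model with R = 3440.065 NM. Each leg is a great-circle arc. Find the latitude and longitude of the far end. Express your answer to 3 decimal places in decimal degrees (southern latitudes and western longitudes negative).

latitude 7.002°, longitude -30.018°

Apply the spherical direct solution leg by leg, carrying full precision between legs.
Leg 1: from (21.118°, -57.563°), δ = 2408.7/3440.065 = 0.700190 rad, θ = 116.2° → φ = 0.581°, λ = -22.240°.
Leg 2: from (0.581°, -22.240°), δ = 604.6/3440.065 = 0.175752 rad, θ = 309.8° → φ = 7.002°, λ = -30.018°.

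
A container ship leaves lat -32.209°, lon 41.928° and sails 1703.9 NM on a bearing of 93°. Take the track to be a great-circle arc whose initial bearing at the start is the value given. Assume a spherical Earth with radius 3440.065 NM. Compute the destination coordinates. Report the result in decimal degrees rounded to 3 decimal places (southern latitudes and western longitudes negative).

δ = 1703.9/3440.065 = 0.495310 rad (28.3792°).
Start latitude φ₁ = -0.562153 rad; initial bearing θ = 1.623156 rad.
sin φ₂ = sin φ₁ cos δ + cos φ₁ sin δ cos θ = (-0.533009)(0.879821) + (0.846109)(0.475305)(-0.052336) = -0.490000
φ₂ = asin(-0.490000) = -0.512090 rad = -29.341°.
Δλ = atan2( sin θ sin δ cos φ₁ , cos δ − sin φ₁ sin φ₂ ) = atan2(0.401609, 0.618647) = 0.575794 rad = 32.991°.
λ₂ = 41.928° + 32.991° = 74.919°.

latitude -29.341°, longitude 74.919°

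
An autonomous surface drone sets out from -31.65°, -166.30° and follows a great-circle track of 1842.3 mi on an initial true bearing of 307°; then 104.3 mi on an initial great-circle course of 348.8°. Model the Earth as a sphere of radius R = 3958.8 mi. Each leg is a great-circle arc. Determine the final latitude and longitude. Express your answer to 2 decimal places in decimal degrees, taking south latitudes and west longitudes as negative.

Apply the spherical direct solution leg by leg, carrying full precision between legs.
Leg 1: from (-31.65°, -166.30°), δ = 1842.3/3958.8 = 0.465368 rad, θ = 307° → φ = -13.83°, λ = 172.04°.
Leg 2: from (-13.83°, 172.04°), δ = 104.3/3958.8 = 0.026346 rad, θ = 348.8° → φ = -12.35°, λ = 171.74°.

latitude -12.35°, longitude 171.74°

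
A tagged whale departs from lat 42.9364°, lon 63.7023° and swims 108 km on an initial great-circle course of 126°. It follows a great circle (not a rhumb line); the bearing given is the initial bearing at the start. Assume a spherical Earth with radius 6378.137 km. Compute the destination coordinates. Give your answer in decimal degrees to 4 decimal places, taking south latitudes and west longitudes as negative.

The arc subtends δ = 108/6378.137 = 0.016933 rad at the centre.
Start latitude φ₁ = 0.749382 rad; initial bearing θ = 2.199115 rad.
Applying the spherical law of cosines for sides, sin φ₂ = sin φ₁ cos δ + cos φ₁ sin δ cos θ = 0.673802, so φ₂ = 42.3612°.
Then Δλ = atan2(0.010029, 0.540872) = 0.018540 rad, from sin θ sin δ cos φ₁ over cos δ − sin φ₁ sin φ₂.
Hence λ₂ = 63.7023° + 1.0622° = 64.7645°.

latitude 42.3612°, longitude 64.7645°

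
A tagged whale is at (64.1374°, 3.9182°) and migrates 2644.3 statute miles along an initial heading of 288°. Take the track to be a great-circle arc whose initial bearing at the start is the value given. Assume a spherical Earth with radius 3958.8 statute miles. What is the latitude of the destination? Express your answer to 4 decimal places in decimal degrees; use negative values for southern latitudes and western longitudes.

latitude 52.1807°

Central angle δ = d/R = 0.667955 rad.
Start latitude φ₁ = 1.119409 rad; initial bearing θ = 5.026548 rad.
Applying the spherical law of cosines for sides, sin φ₂ = sin φ₁ cos δ + cos φ₁ sin δ cos θ = 0.789949, so φ₂ = 52.1807°.
For the longitude increment, Δλ = atan2( sin θ sin δ cos φ₁, cos δ − sin φ₁ sin φ₂ ) = atan2(-0.256960, 0.074260) = -73.8809°.
λ₂ = λ₁ + Δλ = -69.9627°.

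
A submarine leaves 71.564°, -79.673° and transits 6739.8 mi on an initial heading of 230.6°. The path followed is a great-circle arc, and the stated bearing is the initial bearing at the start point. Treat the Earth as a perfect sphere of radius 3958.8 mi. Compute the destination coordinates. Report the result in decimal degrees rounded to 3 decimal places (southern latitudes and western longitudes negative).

latitude -18.878°, longitude -133.729°

The arc subtends δ = 6739.8/3958.8 = 1.702486 rad at the centre.
Converting: φ₁ = 1.249027 rad, θ = 4.024729 rad.
Destination latitude: φ₂ = arcsin( sin φ₁ cos δ + cos φ₁ sin δ cos θ ) = arcsin(-0.323562) = -18.878°.
For the longitude increment, Δλ = atan2( sin θ sin δ cos φ₁, cos δ − sin φ₁ sin φ₂ ) = atan2(-0.242257, 0.175647) = -54.056°.
λ₂ = -79.673° + -54.056° = -133.729°.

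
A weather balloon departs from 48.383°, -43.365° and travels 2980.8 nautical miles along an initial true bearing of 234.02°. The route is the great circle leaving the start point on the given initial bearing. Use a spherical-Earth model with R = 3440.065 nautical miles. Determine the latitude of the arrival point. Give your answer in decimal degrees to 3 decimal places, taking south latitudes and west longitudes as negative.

Angular distance δ = d/R = 2980.8 / 3440.065 = 0.866495 rad.
Converting: φ₁ = 0.844443 rad, θ = 4.084420 rad.
Destination latitude: φ₂ = arcsin( sin φ₁ cos δ + cos φ₁ sin δ cos θ ) = arcsin(0.186724) = 10.762°.
For the longitude increment, Δλ = atan2( sin θ sin δ cos φ₁, cos δ − sin φ₁ sin φ₂ ) = atan2(-0.409566, 0.507907) = -38.882°.
λ₂ = -43.365° + -38.882° = -82.247°.

latitude 10.762°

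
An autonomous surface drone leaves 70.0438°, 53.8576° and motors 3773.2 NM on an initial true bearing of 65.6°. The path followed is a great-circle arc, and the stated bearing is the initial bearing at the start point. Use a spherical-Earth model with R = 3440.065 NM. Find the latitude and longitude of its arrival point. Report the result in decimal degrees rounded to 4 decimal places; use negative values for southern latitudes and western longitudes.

δ = 3773.2/3440.065 = 1.096840 rad (62.8443°).
With φ₁ = 70.0438° = 1.222495 rad and θ = 65.6° = 1.144936 rad:
Applying the spherical law of cosines for sides, sin φ₂ = sin φ₁ cos δ + cos φ₁ sin δ cos θ = 0.554456, so φ₂ = 33.6733°.
Then Δλ = atan2(0.276556, -0.064753) = 1.800793 rad, from sin θ sin δ cos φ₁ over cos δ − sin φ₁ sin φ₂.
λ₂ = 53.8576° + 103.1778° = 157.0354°.

latitude 33.6733°, longitude 157.0354°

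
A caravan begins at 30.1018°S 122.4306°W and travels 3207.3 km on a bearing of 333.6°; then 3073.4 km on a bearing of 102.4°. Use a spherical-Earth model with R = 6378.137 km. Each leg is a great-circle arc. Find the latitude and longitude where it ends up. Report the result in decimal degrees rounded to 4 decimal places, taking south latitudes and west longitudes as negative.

latitude -9.0781°, longitude -107.5501°

Apply the spherical direct solution leg by leg, carrying full precision between legs.
Leg 1: from (-30.1018°, -122.4306°), δ = 3207.3/6378.137 = 0.502858 rad, θ = 333.6° → φ = -3.7841°, λ = -134.8316°.
Leg 2: from (-3.7841°, -134.8316°), δ = 3073.4/6378.137 = 0.481865 rad, θ = 102.4° → φ = -9.0781°, λ = -107.5501°.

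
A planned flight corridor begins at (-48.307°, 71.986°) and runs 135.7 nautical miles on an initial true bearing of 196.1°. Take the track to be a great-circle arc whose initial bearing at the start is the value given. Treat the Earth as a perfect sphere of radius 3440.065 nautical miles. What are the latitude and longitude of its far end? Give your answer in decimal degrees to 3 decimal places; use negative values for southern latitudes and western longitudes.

latitude -50.474°, longitude 71.001°

Angular distance δ = d/R = 135.7 / 3440.065 = 0.039447 rad.
Converting: φ₁ = -0.843116 rad, θ = 3.422591 rad.
sin φ₂ = sin φ₁ cos δ + cos φ₁ sin δ cos θ = (-0.746719)(0.999222) + (0.665139)(0.039437)(-0.960779) = -0.771341
φ₂ = asin(-0.771341) = -0.880945 rad = -50.474°.
For the longitude increment, Δλ = atan2( sin θ sin δ cos φ₁, cos δ − sin φ₁ sin φ₂ ) = atan2(-0.007274, 0.423247) = -0.985°.
Hence λ₂ = 71.986° + -0.985° = 71.001°.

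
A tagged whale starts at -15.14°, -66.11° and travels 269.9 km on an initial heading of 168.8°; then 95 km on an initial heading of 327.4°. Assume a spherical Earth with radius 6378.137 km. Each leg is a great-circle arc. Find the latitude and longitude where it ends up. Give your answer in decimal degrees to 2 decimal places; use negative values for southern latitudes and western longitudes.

Apply the spherical direct solution leg by leg, carrying full precision between legs.
Leg 1: from (-15.14°, -66.11°), δ = 269.9/6378.137 = 0.042316 rad, θ = 168.8° → φ = -17.52°, λ = -65.62°.
Leg 2: from (-17.52°, -65.62°), δ = 95/6378.137 = 0.014895 rad, θ = 327.4° → φ = -16.80°, λ = -66.10°.

latitude -16.80°, longitude -66.10°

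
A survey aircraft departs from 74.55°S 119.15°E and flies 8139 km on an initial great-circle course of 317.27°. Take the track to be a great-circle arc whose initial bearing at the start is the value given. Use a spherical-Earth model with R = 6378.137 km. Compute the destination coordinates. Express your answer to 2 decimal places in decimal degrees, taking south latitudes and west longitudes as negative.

The arc subtends δ = 8139/6378.137 = 1.276078 rad at the centre.
Start latitude φ₁ = -1.301143 rad; initial bearing θ = 5.537406 rad.
sin φ₂ = sin φ₁ cos δ + cos φ₁ sin δ cos θ = (-0.963863)(0.290470) + (0.266397)(0.956884)(0.734559) = -0.092726
φ₂ = asin(-0.092726) = -0.092860 rad = -5.32°.
Then Δλ = atan2(-0.172969, 0.201095) = -0.710348 rad, from sin θ sin δ cos φ₁ over cos δ − sin φ₁ sin φ₂.
λ₂ = λ₁ + Δλ = 78.45°.

latitude -5.32°, longitude 78.45°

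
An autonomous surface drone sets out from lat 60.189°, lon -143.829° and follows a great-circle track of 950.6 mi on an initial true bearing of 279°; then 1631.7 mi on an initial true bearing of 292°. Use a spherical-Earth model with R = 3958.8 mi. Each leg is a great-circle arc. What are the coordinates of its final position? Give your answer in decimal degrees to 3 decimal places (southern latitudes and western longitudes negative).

Apply the spherical direct solution leg by leg, carrying full precision between legs.
Leg 1: from (60.189°, -143.829°), δ = 950.6/3958.8 = 0.240123 rad, θ = 279° → φ = 59.460°, λ = -171.362°.
Leg 2: from (59.460°, -171.362°), δ = 1631.7/3958.8 = 0.412170 rad, θ = 292° → φ = 59.928°, λ = 140.800°.

latitude 59.928°, longitude 140.800°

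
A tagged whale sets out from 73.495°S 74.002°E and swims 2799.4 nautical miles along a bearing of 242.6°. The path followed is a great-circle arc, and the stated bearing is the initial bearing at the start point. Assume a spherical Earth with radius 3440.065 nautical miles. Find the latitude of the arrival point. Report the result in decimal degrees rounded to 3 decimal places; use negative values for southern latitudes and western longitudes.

δ = 2799.4/3440.065 = 0.813764 rad (46.6252°).
With φ₁ = -73.495° = -1.282730 rad and θ = 242.6° = 4.234169 rad:
Destination latitude: φ₂ = arcsin( sin φ₁ cos δ + cos φ₁ sin δ cos θ ) = arcsin(-0.753503) = -48.895°.
Δλ = atan2( sin θ sin δ cos φ₁ , cos δ − sin φ₁ sin φ₂ ) = atan2(-0.183338, -0.035687) = -1.763044 rad = -101.015°.
Hence λ₂ = 74.002° + -101.015° = -27.013°.

latitude -48.895°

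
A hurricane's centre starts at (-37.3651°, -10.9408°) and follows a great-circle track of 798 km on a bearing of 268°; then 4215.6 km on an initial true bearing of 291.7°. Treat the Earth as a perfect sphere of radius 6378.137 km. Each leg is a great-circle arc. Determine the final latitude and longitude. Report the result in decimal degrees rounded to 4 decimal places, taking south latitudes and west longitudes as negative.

Apply the spherical direct solution leg by leg, carrying full precision between legs.
Leg 1: from (-37.3651°, -10.9408°), δ = 798/6378.137 = 0.125115 rad, θ = 268° → φ = -37.2727°, λ = -19.9574°.
Leg 2: from (-37.2727°, -19.9574°), δ = 4215.6/6378.137 = 0.660945 rad, θ = 291.7° → φ = -17.3050°, λ = -56.6415°.

latitude -17.3050°, longitude -56.6415°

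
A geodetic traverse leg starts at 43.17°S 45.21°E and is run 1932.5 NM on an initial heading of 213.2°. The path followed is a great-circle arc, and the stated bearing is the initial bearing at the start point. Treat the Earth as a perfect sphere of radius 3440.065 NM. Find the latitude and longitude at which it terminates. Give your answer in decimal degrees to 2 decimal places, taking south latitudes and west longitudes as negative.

The arc subtends δ = 1932.5/3440.065 = 0.561763 rad at the centre.
With φ₁ = -43.17° = -0.753459 rad and θ = 213.2° = 3.721042 rad:
Applying the spherical law of cosines for sides, sin φ₂ = sin φ₁ cos δ + cos φ₁ sin δ cos θ = -0.904102, so φ₂ = -64.70°.
Δλ = atan2( sin θ sin δ cos φ₁ , cos δ − sin φ₁ sin φ₂ ) = atan2(-0.212727, 0.227763) = -0.751277 rad = -43.04°.
Hence λ₂ = 45.21° + -43.04° = 2.17°.

latitude -64.70°, longitude 2.17°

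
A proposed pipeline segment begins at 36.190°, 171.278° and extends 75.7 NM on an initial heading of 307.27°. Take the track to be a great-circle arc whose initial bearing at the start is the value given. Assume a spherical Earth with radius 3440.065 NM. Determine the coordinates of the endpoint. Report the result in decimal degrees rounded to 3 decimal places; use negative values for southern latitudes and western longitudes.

δ = 75.7/3440.065 = 0.022005 rad (1.2608°).
Converting: φ₁ = 0.631635 rad, θ = 5.362873 rad.
Applying the spherical law of cosines for sides, sin φ₂ = sin φ₁ cos δ + cos φ₁ sin δ cos θ = 0.601076, so φ₂ = 36.947°.
For the longitude increment, Δλ = atan2( sin θ sin δ cos φ₁, cos δ − sin φ₁ sin φ₂ ) = atan2(-0.014132, 0.644844) = -1.255°.
λ₂ = λ₁ + Δλ = 170.023°.

latitude 36.947°, longitude 170.023°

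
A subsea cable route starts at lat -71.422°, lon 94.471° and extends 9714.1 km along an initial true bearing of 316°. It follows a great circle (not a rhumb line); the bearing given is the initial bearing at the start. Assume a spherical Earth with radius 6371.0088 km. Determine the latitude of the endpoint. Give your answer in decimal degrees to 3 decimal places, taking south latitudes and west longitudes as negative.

latitude 10.678°

The arc subtends δ = 9714.1/6371.0088 = 1.524735 rad at the centre.
Start latitude φ₁ = -1.246549 rad; initial bearing θ = 5.515240 rad.
sin φ₂ = sin φ₁ cos δ + cos φ₁ sin δ cos θ = (-0.947891)(0.046045) + (0.318595)(0.998939)(0.719340) = 0.185290
φ₂ = asin(0.185290) = 0.186367 rad = 10.678°.
Then Δλ = atan2(-0.221080, 0.221679) = -0.784045 rad, from sin θ sin δ cos φ₁ over cos δ − sin φ₁ sin φ₂.
λ₂ = 94.471° + -44.922° = 49.549°.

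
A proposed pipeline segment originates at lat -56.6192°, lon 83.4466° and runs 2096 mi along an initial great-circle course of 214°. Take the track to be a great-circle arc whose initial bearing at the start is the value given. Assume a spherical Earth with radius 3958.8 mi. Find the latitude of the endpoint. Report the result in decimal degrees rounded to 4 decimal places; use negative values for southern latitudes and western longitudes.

latitude -72.0043°

The arc subtends δ = 2096/3958.8 = 0.529453 rad at the centre.
With φ₁ = -56.6192° = -0.988191 rad and θ = 214° = 3.735005 rad:
Destination latitude: φ₂ = arcsin( sin φ₁ cos δ + cos φ₁ sin δ cos θ ) = arcsin(-0.951080) = -72.0043°.
For the longitude increment, Δλ = atan2( sin θ sin δ cos φ₁, cos δ − sin φ₁ sin φ₂ ) = atan2(-0.155392, 0.068901) = -66.0874°.
Hence λ₂ = 83.4466° + -66.0874° = 17.3592°.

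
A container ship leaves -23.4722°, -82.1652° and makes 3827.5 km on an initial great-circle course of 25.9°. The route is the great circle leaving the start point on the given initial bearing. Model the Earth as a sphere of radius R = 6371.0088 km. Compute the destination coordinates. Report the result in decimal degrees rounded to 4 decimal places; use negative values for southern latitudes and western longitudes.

δ = 3827.5/6371.0088 = 0.600768 rad (34.4215°).
With φ₁ = -23.4722° = -0.409667 rad and θ = 25.9° = 0.452040 rad:
Applying the spherical law of cosines for sides, sin φ₂ = sin φ₁ cos δ + cos φ₁ sin δ cos θ = 0.137861, so φ₂ = 7.9241°.
For the longitude increment, Δλ = atan2( sin θ sin δ cos φ₁, cos δ − sin φ₁ sin φ₂ ) = atan2(0.226482, 0.879812) = 14.4357°.
Hence λ₂ = -82.1652° + 14.4357° = -67.7295°.

latitude 7.9241°, longitude -67.7295°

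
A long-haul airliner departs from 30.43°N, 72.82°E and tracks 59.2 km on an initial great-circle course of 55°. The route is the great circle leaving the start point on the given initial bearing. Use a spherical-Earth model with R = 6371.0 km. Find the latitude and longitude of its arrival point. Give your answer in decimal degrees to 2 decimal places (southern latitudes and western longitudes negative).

Angular distance δ = d/R = 59.2 / 6371 = 0.009292 rad.
Start latitude φ₁ = 0.531104 rad; initial bearing θ = 0.959931 rad.
Destination latitude: φ₂ = arcsin( sin φ₁ cos δ + cos φ₁ sin δ cos θ ) = arcsin(0.511059) = 30.73°.
Then Δλ = atan2(0.006563, 0.741113) = 0.008855 rad, from sin θ sin δ cos φ₁ over cos δ − sin φ₁ sin φ₂.
λ₂ = λ₁ + Δλ = 73.33°.

latitude 30.73°, longitude 73.33°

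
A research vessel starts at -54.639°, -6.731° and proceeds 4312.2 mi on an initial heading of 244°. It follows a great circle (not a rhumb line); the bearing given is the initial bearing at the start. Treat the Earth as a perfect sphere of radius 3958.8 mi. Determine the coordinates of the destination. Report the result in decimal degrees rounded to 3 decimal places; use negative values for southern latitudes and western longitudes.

latitude -37.052°, longitude -100.238°

Angular distance δ = d/R = 4312.2 / 3958.8 = 1.089269 rad.
Converting: φ₁ = -0.953630 rad, θ = 4.258603 rad.
sin φ₂ = sin φ₁ cos δ + cos φ₁ sin δ cos θ = (-0.815522)(0.463133) + (0.578726)(0.886289)(-0.438371) = -0.602544
φ₂ = asin(-0.602544) = -0.646685 rad = -37.052°.
Then Δλ = atan2(-0.461008, -0.028255) = -1.632009 rad, from sin θ sin δ cos φ₁ over cos δ − sin φ₁ sin φ₂.
λ₂ = -6.731° + -93.507° = -100.238°.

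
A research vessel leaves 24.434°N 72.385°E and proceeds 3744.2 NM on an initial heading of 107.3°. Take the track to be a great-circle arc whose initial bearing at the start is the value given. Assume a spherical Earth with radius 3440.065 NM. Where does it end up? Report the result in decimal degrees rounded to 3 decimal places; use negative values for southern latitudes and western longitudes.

latitude -2.749°, longitude 130.249°

Angular distance δ = d/R = 3744.2 / 3440.065 = 1.088410 rad.
Start latitude φ₁ = 0.426454 rad; initial bearing θ = 1.872738 rad.
sin φ₂ = sin φ₁ cos δ + cos φ₁ sin δ cos θ = (0.413645)(0.463895) + (0.910438)(0.885890)(-0.297375) = -0.047960
φ₂ = asin(-0.047960) = -0.047978 rad = -2.749°.
Then Δλ = atan2(0.770061, 0.483733) = 1.009917 rad, from sin θ sin δ cos φ₁ over cos δ − sin φ₁ sin φ₂.
λ₂ = λ₁ + Δλ = 130.249°.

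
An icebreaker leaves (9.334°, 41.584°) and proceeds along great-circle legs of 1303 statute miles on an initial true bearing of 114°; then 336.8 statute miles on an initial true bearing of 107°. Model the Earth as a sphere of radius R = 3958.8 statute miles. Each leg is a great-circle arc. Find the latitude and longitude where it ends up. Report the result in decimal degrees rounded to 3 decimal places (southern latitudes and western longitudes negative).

latitude -0.067°, longitude 63.425°

Apply the spherical direct solution leg by leg, carrying full precision between legs.
Leg 1: from (9.334°, 41.584°), δ = 1303/3958.8 = 0.329140 rad, θ = 114° → φ = 1.361°, λ = 58.764°.
Leg 2: from (1.361°, 58.764°), δ = 336.8/3958.8 = 0.085076 rad, θ = 107° → φ = -0.067°, λ = 63.425°.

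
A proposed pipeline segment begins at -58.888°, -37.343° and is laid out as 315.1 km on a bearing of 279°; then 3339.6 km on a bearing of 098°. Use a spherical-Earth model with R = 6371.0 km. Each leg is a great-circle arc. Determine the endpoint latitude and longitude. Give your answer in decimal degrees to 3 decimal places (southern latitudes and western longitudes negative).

latitude -50.661°, longitude 8.753°

Apply the spherical direct solution leg by leg, carrying full precision between legs.
Leg 1: from (-58.888°, -37.343°), δ = 315.1/6371 = 0.049458 rad, θ = 279° → φ = -58.333°, λ = -42.680°.
Leg 2: from (-58.333°, -42.680°), δ = 3339.6/6371 = 0.524188 rad, θ = 98° → φ = -50.661°, λ = 8.753°.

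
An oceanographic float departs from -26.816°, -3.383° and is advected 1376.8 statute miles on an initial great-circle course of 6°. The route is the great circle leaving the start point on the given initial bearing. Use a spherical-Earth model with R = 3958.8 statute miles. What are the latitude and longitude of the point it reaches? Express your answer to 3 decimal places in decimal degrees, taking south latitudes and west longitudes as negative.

Angular distance δ = d/R = 1376.8 / 3958.8 = 0.347782 rad.
Converting: φ₁ = -0.468027 rad, θ = 0.104720 rad.
Destination latitude: φ₂ = arcsin( sin φ₁ cos δ + cos φ₁ sin δ cos θ ) = arcsin(-0.121622) = -6.986°.
For the longitude increment, Δλ = atan2( sin θ sin δ cos φ₁, cos δ − sin φ₁ sin φ₂ ) = atan2(0.031794, 0.885264) = 2.057°.
λ₂ = -3.383° + 2.057° = -1.326°.

latitude -6.986°, longitude -1.326°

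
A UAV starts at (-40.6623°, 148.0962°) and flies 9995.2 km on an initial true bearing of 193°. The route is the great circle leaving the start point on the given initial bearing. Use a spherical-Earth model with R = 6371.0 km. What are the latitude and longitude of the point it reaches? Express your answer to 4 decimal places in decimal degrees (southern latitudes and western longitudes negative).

Central angle δ = d/R = 1.568859 rad.
Converting: φ₁ = -0.709691 rad, θ = 3.368485 rad.
Applying the spherical law of cosines for sides, sin φ₂ = sin φ₁ cos δ + cos φ₁ sin δ cos θ = -0.740382, so φ₂ = -47.7640°.
Δλ = atan2( sin θ sin δ cos φ₁ , cos δ − sin φ₁ sin φ₂ ) = atan2(-0.170639, -0.480495) = -2.800353 rad = -160.4484°.
λ₂ = λ₁ + Δλ = -12.3522°.

latitude -47.7640°, longitude -12.3522°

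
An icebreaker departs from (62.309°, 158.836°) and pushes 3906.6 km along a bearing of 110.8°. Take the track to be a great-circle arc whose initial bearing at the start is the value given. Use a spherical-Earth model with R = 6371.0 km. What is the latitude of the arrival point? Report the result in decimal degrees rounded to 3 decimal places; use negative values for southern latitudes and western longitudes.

latitude 38.990°

δ = 3906.6/6371 = 0.613185 rad (35.1329°).
Start latitude φ₁ = 1.087497 rad; initial bearing θ = 1.933825 rad.
Destination latitude: φ₂ = arcsin( sin φ₁ cos δ + cos φ₁ sin δ cos θ ) = arcsin(0.629187) = 38.990°.
Then Δλ = atan2(0.249996, 0.260695) = 0.764450 rad, from sin θ sin δ cos φ₁ over cos δ − sin φ₁ sin φ₂.
λ₂ = 158.836° + 43.800° = 202.636°, normalized to (−180°, 180°] → -157.364°.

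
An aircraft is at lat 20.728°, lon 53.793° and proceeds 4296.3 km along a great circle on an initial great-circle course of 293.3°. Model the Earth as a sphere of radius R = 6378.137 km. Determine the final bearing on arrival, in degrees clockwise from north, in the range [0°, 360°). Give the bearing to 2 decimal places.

Angular distance δ = d/R = 4296.3 / 6378.137 = 0.673598 rad.
With φ₁ = 20.728° = 0.361772 rad and θ = 293.3° = 5.119051 rad:
Destination latitude: φ₂ = arcsin( sin φ₁ cos δ + cos φ₁ sin δ cos θ ) = arcsin(0.507398) = 30.491°.
Then Δλ = atan2(-0.535844, 0.601998) = -0.727323 rad, from sin θ sin δ cos φ₁ over cos δ − sin φ₁ sin φ₂.
λ₂ = 53.793° + -41.673° = 12.120°.
The forward bearing on arrival equals the back-azimuth from the destination plus 180°.
Back-azimuth from P₂ (30.49°, 12.12°) to P₁ (20.73°, 53.79°), with Δλ' = λ₁ − λ₂ = 41.67°: atan2( sin Δλ' cos φ₁ , cos φ₂ sin φ₁ − sin φ₂ cos φ₁ cos Δλ' ) = 94.55°.
Final bearing = (94.55° + 180°) mod 360° = 274.55°.

final bearing 274.55°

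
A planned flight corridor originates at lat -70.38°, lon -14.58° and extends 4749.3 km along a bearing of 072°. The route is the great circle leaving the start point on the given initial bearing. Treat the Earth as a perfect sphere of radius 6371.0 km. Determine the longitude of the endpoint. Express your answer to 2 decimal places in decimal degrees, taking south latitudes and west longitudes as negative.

longitude 40.87°

The arc subtends δ = 4749.3/6371 = 0.745456 rad at the centre.
Converting: φ₁ = -1.228363 rad, θ = 1.256637 rad.
Applying the spherical law of cosines for sides, sin φ₂ = sin φ₁ cos δ + cos φ₁ sin δ cos θ = -0.621735, so φ₂ = -38.44°.
Δλ = atan2( sin θ sin δ cos φ₁ , cos δ − sin φ₁ sin φ₂ ) = atan2(0.216615, 0.149141) = 0.967824 rad = 55.45°.
λ₂ = λ₁ + Δλ = 40.87°.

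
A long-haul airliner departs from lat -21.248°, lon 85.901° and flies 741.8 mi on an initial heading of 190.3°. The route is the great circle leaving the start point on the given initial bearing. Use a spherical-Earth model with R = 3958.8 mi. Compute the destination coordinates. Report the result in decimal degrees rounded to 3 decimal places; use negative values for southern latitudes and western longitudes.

δ = 741.8/3958.8 = 0.187380 rad (10.7361°).
Start latitude φ₁ = -0.370848 rad; initial bearing θ = 3.321362 rad.
Applying the spherical law of cosines for sides, sin φ₂ = sin φ₁ cos δ + cos φ₁ sin δ cos θ = -0.526886, so φ₂ = -31.795°.
Then Δλ = atan2(-0.031044, 0.791549) = -0.039199 rad, from sin θ sin δ cos φ₁ over cos δ − sin φ₁ sin φ₂.
λ₂ = λ₁ + Δλ = 83.655°.

latitude -31.795°, longitude 83.655°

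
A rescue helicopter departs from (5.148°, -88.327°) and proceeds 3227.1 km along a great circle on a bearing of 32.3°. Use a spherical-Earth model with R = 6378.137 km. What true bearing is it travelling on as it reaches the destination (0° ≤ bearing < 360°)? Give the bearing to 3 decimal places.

final bearing 37.527°

The arc subtends δ = 3227.1/6378.137 = 0.505963 rad at the centre.
With φ₁ = 5.148° = 0.089850 rad and θ = 32.3° = 0.563741 rad:
sin φ₂ = sin φ₁ cos δ + cos φ₁ sin δ cos θ = (0.089729)(0.874708) + (0.995966)(0.484650)(0.845262) = 0.486490
φ₂ = asin(0.486490) = 0.508068 rad = 29.110°.
Then Δλ = atan2(0.257929, 0.831056) = 0.300937 rad, from sin θ sin δ cos φ₁ over cos δ − sin φ₁ sin φ₂.
Hence λ₂ = -88.327° + 17.242° = -71.085°.
The forward bearing on arrival equals the back-azimuth from the destination plus 180°.
Back-azimuth from P₂ (29.110°, -71.085°) to P₁ (5.148°, -88.327°), with Δλ' = λ₁ − λ₂ = -17.242°: atan2( sin Δλ' cos φ₁ , cos φ₂ sin φ₁ − sin φ₂ cos φ₁ cos Δλ' ) = 217.527°.
Final bearing = (217.527° + 180°) mod 360° = 37.527°.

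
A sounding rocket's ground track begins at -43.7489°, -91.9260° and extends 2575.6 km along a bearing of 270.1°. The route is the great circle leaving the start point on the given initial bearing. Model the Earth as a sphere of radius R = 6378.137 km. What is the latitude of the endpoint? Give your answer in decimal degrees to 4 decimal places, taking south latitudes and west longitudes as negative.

latitude -39.4485°

The arc subtends δ = 2575.6/6378.137 = 0.403817 rad at the centre.
With φ₁ = -43.7489° = -0.763562 rad and θ = 270.1° = 4.714134 rad:
Applying the spherical law of cosines for sides, sin φ₂ = sin φ₁ cos δ + cos φ₁ sin δ cos θ = -0.635385, so φ₂ = -39.4485°.
Then Δλ = atan2(-0.283844, 0.480200) = -0.533847 rad, from sin θ sin δ cos φ₁ over cos δ − sin φ₁ sin φ₂.
Hence λ₂ = -91.9260° + -30.5872° = -122.5132°.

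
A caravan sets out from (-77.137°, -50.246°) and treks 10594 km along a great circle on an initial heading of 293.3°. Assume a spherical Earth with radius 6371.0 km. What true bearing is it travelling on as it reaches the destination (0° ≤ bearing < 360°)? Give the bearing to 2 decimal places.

Central angle δ = d/R = 1.662847 rad.
With φ₁ = -77.137° = -1.346295 rad and θ = 293.3° = 5.119051 rad:
Applying the spherical law of cosines for sides, sin φ₂ = sin φ₁ cos δ + cos φ₁ sin δ cos θ = 0.177298, so φ₂ = 10.212°.
Then Δλ = atan2(-0.203599, 0.080928) = -1.192460 rad, from sin θ sin δ cos φ₁ over cos δ − sin φ₁ sin φ₂.
λ₂ = λ₁ + Δλ = -118.569°.
The forward bearing on arrival equals the back-azimuth from the destination plus 180°.
Back-azimuth from P₂ (10.21°, -118.57°) to P₁ (-77.14°, -50.25°), with Δλ' = λ₁ − λ₂ = 68.32°: atan2( sin Δλ' cos φ₁ , cos φ₂ sin φ₁ − sin φ₂ cos φ₁ cos Δλ' ) = 168.01°.
Final bearing = (168.01° + 180°) mod 360° = 348.01°.

final bearing 348.01°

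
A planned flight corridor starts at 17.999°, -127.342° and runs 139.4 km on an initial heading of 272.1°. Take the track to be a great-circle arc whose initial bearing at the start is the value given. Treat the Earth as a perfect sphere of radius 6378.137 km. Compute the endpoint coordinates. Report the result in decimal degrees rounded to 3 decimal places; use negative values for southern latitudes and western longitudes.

latitude 18.040°, longitude -128.658°

Central angle δ = d/R = 0.021856 rad.
Start latitude φ₁ = 0.314142 rad; initial bearing θ = 4.749041 rad.
Applying the spherical law of cosines for sides, sin φ₂ = sin φ₁ cos δ + cos φ₁ sin δ cos θ = 0.309688, so φ₂ = 18.040°.
Then Δλ = atan2(-0.020771, 0.904067) = -0.022971 rad, from sin θ sin δ cos φ₁ over cos δ − sin φ₁ sin φ₂.
λ₂ = λ₁ + Δλ = -128.658°.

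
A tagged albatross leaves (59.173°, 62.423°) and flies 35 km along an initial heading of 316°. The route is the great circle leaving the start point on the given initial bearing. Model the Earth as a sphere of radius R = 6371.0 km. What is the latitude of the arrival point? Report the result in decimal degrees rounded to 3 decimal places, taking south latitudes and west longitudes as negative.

Central angle δ = d/R = 0.005494 rad.
Converting: φ₁ = 1.032764 rad, θ = 5.515240 rad.
Applying the spherical law of cosines for sides, sin φ₂ = sin φ₁ cos δ + cos φ₁ sin δ cos θ = 0.860731, so φ₂ = 59.399°.
Δλ = atan2( sin θ sin δ cos φ₁ , cos δ − sin φ₁ sin φ₂ ) = atan2(-0.001956, 0.260860) = -0.007497 rad = -0.430°.
Hence λ₂ = 62.423° + -0.430° = 61.993°.

latitude 59.399°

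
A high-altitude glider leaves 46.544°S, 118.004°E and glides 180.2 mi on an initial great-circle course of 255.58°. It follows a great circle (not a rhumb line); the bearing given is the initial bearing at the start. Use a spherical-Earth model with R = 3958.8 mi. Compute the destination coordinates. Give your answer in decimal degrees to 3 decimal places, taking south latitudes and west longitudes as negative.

δ = 180.2/3958.8 = 0.045519 rad (2.6080°).
Converting: φ₁ = -0.812346 rad, θ = 4.460713 rad.
Destination latitude: φ₂ = arcsin( sin φ₁ cos δ + cos φ₁ sin δ cos θ ) = arcsin(-0.732945) = -47.134°.
For the longitude increment, Δλ = atan2( sin θ sin δ cos φ₁, cos δ − sin φ₁ sin φ₂ ) = atan2(-0.030311, 0.466918) = -3.714°.
λ₂ = λ₁ + Δλ = 114.290°.

latitude -47.134°, longitude 114.290°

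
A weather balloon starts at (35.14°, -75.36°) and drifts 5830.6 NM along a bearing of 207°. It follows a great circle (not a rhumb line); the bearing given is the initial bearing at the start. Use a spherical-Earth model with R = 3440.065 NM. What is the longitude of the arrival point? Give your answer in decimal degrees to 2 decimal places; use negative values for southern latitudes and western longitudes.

longitude -123.22°

Angular distance δ = d/R = 5830.6 / 3440.065 = 1.694910 rad.
Converting: φ₁ = 0.613309 rad, θ = 3.612832 rad.
Applying the spherical law of cosines for sides, sin φ₂ = sin φ₁ cos δ + cos φ₁ sin δ cos θ = -0.794268, so φ₂ = -52.59°.
Δλ = atan2( sin θ sin δ cos φ₁ , cos δ − sin φ₁ sin φ₂ ) = atan2(-0.368394, 0.333367) = -0.835271 rad = -47.86°.
λ₂ = λ₁ + Δλ = -123.22°.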